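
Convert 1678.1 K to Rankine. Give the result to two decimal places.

3020.58°R

In Celsius: 1678.1 - 273.15 = 1404.9500°C.
In Rankine: 1404.9500 × 1.8 + 491.67 = 3020.58°R.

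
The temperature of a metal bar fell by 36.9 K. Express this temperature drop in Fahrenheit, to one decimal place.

66.4°F

An interval of 1 K corresponds to 1.8°F.
36.9 × 1.8 = 66.4.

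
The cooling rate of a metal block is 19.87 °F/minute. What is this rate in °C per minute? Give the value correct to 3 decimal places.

11.039 °C/minute

Since only a temperature interval is involved, the additive offset between the scales drops out.
A change of 1°F is a change of 5/9°C, so 19.87 × 5/9 = 11.039.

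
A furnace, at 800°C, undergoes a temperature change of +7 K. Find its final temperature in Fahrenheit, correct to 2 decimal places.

1484.60°F

The 7 K change is an interval; Kelvin and Celsius degrees are the same size, so ΔC = +7°C.
Final Celsius temperature: 800.0000 + 7.0000 = 807.0000°C.
In Fahrenheit: 807.0000 × 1.8 + 32 = 1484.60°F.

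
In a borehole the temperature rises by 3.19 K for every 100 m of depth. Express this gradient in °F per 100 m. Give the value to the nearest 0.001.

Since only a temperature interval is involved, the additive offset between the scales drops out.
A change of 1 K is a change of 1.8°F, so 3.19 × 1.8 = 5.742.

5.742 °F/100 m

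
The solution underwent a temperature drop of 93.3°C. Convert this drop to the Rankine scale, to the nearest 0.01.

167.94°R

An interval of 1°C corresponds to 1.8°R.
93.3 × 1.8 = 167.94.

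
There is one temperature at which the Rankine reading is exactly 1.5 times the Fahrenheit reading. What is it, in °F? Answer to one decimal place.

Let F be the Fahrenheit reading. The Rankine reading is R = 1·F + 459.67.
Require R = 1.5·F: 1·F + 459.67 = 1.5·F.
(-0.5)·F = -459.67  ⇒  F = 919.3.

919.3°F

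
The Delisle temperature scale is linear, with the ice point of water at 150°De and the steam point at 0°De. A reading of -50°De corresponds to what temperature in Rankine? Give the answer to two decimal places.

Linear interpolation between the fixed points: C = (-50 - 150) × 100 / (0 - 150) = 133.3333°C.
Then 133.3333 × 1.8 + 491.67 = 731.67°R.

731.67°R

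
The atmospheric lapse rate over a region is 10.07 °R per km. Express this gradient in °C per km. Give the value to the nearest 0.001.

5.594 °C/km

The quantity depends on a temperature interval, so only the ratio of degree sizes applies; the offset between the scales is irrelevant.
A change of 1°R is a change of 5/9°C, so 10.07 × 5/9 = 5.594.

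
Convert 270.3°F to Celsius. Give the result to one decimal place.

132.4°C

In Celsius: (270.3 - 32) × 5/9 = 132.3889°C.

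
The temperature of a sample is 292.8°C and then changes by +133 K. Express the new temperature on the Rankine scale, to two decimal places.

The 133 K change is an interval; Kelvin and Celsius degrees are the same size, so ΔC = +133°C.
Final Celsius temperature: 292.8000 + 133.0000 = 425.8000°C.
In Rankine: 425.8000 × 1.8 + 491.67 = 1258.11°R.

1258.11°R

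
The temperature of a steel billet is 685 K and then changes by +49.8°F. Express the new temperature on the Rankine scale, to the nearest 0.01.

1282.80°R

Initial temperature in Celsius: 685 - 273.15 = 411.8500°C.
The 49.8°F change is an interval, so only the factor 5/9 applies: +49.8 × 5/9 = +27.6667°C.
Final Celsius temperature: 411.8500 + 27.6667 = 439.5167°C.
In Rankine: 439.5167 × 1.8 + 491.67 = 1282.80°R.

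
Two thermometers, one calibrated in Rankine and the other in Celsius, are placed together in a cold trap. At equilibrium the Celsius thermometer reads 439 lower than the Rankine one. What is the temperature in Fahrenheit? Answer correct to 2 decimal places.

Let x be the Rankine reading; then the Celsius reading is 5/9·x - 273.15.
(5/9·x - 273.15) - x = -439  ⇒  (-4/9)·x = -165.85  ⇒  x = 373.1625°R.
In Celsius: (373.1625 - 491.67) × 5/9 = -65.8375°C.
In Fahrenheit: -65.8375 × 1.8 + 32 = -86.51°F.

-86.51°F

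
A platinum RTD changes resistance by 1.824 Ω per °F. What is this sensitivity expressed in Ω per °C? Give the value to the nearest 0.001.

Since only a temperature interval is involved, the additive offset between the scales drops out.
A change of 1°C is a change of 1.8°F, so per °C the value is 1.824 × 1.8 = 3.283.

3.283 Ω per °C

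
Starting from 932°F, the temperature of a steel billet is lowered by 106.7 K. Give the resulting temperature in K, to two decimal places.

Initial temperature in Celsius: (932 - 32) × 5/9 = 500.0000°C.
The 106.7 K change is an interval; Kelvin and Celsius degrees are the same size, so ΔC = -106.7°C.
Final Celsius temperature: 500.0000 - 106.7000 = 393.3000°C.
In kelvin: 393.3000 + 273.15 = 666.45 K.

666.45 K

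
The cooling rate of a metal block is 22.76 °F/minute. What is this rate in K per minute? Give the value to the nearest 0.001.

12.644 K/minute

Since only a temperature interval is involved, the additive offset between the scales drops out.
A change of 1°F is a change of 5/9 K, so 22.76 × 5/9 = 12.644.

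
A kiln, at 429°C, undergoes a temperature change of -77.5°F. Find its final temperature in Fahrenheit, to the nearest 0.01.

726.70°F

The 77.5°F change is an interval, so only the factor 5/9 applies: -77.5 × 5/9 = -43.0556°C.
Final Celsius temperature: 429.0000 - 43.0556 = 385.9444°C.
In Fahrenheit: 385.9444 × 1.8 + 32 = 726.70°F.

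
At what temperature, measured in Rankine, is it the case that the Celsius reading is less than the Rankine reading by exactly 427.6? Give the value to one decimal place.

347.5°R

Let R be the Rankine reading. The Celsius reading is C = 5/9·R - 273.15.
Require C - R = -427.6: (-4/9)·R - 273.15 = -427.6.
R = (-427.6 + 273.15) / (-4/9) = 347.5.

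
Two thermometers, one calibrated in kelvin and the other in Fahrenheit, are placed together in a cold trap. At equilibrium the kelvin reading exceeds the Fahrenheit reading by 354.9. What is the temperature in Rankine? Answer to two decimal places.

235.73°R

Let x be the kelvin reading; then the Fahrenheit reading is 1.8·x - 459.67.
(1.8·x - 459.67) - x = -354.9  ⇒  (0.8)·x = 104.77  ⇒  x = 130.9625 K.
In Celsius: 130.9625 - 273.15 = -142.1875°C.
In Rankine: -142.1875 × 1.8 + 491.67 = 235.73°R.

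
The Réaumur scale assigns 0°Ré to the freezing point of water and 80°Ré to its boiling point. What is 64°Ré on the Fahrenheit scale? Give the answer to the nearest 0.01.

Linear interpolation between the fixed points: C = (64 - 0) × 100 / (80 - 0) = 80.0000°C.
Then 80.0000 × 1.8 + 32 = 176.00°F.

176.00°F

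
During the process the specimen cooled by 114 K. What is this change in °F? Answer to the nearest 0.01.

Only the scale ratio 1.8 matters for a change in temperature.
114 × 1.8 = 205.20.

205.20°F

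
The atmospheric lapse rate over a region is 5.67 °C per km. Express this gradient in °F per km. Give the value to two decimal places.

Since only a temperature interval is involved, the additive offset between the scales drops out.
A change of 1°C is a change of 1.8°F, so 5.67 × 1.8 = 10.21.

10.21 °F/km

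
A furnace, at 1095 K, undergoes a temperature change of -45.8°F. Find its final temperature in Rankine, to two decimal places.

Initial temperature in Celsius: 1095 - 273.15 = 821.8500°C.
The 45.8°F change is an interval, so only the factor 5/9 applies: -45.8 × 5/9 = -25.4444°C.
Final Celsius temperature: 821.8500 - 25.4444 = 796.4056°C.
In Rankine: 796.4056 × 1.8 + 491.67 = 1925.20°R.

1925.20°R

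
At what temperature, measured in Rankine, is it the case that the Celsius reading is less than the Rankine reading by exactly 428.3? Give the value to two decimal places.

349.09°R

Let R be the Rankine reading. The Celsius reading is C = 5/9·R - 273.15.
Require C - R = -428.3: (-4/9)·R - 273.15 = -428.3.
R = (-428.3 + 273.15) / (-4/9) = 349.09.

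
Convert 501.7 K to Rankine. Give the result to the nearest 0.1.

In Celsius: 501.7 - 273.15 = 228.5500°C.
In Rankine: 228.5500 × 1.8 + 491.67 = 903.1°R.

903.1°R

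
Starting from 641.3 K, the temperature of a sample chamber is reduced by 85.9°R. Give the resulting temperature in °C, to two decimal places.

Initial temperature in Celsius: 641.3 - 273.15 = 368.1500°C.
The 85.9°R change is an interval, so only the factor 5/9 applies: -85.9 × 5/9 = -47.7222°C.
Final Celsius temperature: 368.1500 - 47.7222 = 320.4278°C.

320.43°C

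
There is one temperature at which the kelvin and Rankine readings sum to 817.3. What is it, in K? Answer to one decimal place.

Let K be the kelvin reading. The Rankine reading is R = 1.8·K.
Require K + R = 817.3: (2.8)·K = 817.3.
K = (817.3) / (2.8) = 291.9.

291.9 K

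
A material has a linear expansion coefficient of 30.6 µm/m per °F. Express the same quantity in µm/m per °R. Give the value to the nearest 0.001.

30.600 µm/m per °R

Since only a temperature interval is involved, the additive offset between the scales drops out.
A change of 1°R is a change of 1°F, so per °R the value is 30.6 × 1 = 30.600.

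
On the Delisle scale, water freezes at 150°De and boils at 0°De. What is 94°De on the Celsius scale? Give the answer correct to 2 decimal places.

Linear interpolation between the fixed points: C = (94 - 150) × 100 / (0 - 150) = 37.3333°C.

37.33°C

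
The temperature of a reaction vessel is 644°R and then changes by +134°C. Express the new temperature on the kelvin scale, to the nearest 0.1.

491.8 K

Initial temperature in Celsius: (644 - 491.67) × 5/9 = 84.6278°C.
Final Celsius temperature: 84.6278 + 134.0000 = 218.6278°C.
In kelvin: 218.6278 + 273.15 = 491.8 K.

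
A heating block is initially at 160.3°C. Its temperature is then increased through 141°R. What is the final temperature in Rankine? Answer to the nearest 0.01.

The 141°R change is an interval, so only the factor 5/9 applies: +141 × 5/9 = +78.3333°C.
Final Celsius temperature: 160.3000 + 78.3333 = 238.6333°C.
In Rankine: 238.6333 × 1.8 + 491.67 = 921.21°R.

921.21°R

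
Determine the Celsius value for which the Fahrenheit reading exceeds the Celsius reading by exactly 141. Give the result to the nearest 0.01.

136.25°C

Let C be the Celsius reading. The Fahrenheit reading is F = 1.8·C + 32.
Require F - C = 141: (0.8)·C + 32 = 141.
C = (141 - 32) / (0.8) = 136.25.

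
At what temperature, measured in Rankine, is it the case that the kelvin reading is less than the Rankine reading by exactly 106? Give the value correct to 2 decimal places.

238.50°R

Let R be the Rankine reading. The kelvin reading is K = 5/9·R.
Require K - R = -106: (-4/9)·R = -106.
R = (-106) / (-4/9) = 238.50.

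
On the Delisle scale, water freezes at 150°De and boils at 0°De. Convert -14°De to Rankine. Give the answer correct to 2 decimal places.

688.47°R

Linear interpolation between the fixed points: C = (-14 - 150) × 100 / (0 - 150) = 109.3333°C.
Then 109.3333 × 1.8 + 491.67 = 688.47°R.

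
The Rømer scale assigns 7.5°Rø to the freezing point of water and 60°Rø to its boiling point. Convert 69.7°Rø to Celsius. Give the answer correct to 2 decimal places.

Linear interpolation between the fixed points: C = (69.7 - 7.5) × 100 / (60 - 7.5) = 118.4762°C.

118.48°C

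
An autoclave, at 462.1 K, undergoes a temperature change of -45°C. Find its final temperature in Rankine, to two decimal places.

Initial temperature in Celsius: 462.1 - 273.15 = 188.9500°C.
Final Celsius temperature: 188.9500 - 45.0000 = 143.9500°C.
In Rankine: 143.9500 × 1.8 + 491.67 = 750.78°R.

750.78°R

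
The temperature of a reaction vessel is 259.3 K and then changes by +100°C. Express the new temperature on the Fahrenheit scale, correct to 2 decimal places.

187.07°F

Initial temperature in Celsius: 259.3 - 273.15 = -13.8500°C.
Final Celsius temperature: -13.8500 + 100.0000 = 86.1500°C.
In Fahrenheit: 86.1500 × 1.8 + 32 = 187.07°F.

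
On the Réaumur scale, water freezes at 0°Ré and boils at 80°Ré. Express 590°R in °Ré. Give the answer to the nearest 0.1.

First in Celsius: (590 - 491.67) × 5/9 = 54.6278°C.
Linearly onto the Réaumur scale: 0 + (54.6278 / 100) × (80 - 0) = 43.7°Ré.

43.7°Ré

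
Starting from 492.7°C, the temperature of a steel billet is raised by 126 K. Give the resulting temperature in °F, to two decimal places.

1145.66°F

The 126 K change is an interval; Kelvin and Celsius degrees are the same size, so ΔC = +126°C.
Final Celsius temperature: 492.7000 + 126.0000 = 618.7000°C.
In Fahrenheit: 618.7000 × 1.8 + 32 = 1145.66°F.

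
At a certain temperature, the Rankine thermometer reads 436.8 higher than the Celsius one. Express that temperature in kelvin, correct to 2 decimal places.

204.56 K

Let x be the Celsius reading; then the Rankine reading is 1.8·x + 491.67.
(1.8·x + 491.67) - x = 436.8  ⇒  (0.8)·x = -54.87  ⇒  x = -68.5875°C.
In kelvin: -68.5875 + 273.15 = 204.56 K.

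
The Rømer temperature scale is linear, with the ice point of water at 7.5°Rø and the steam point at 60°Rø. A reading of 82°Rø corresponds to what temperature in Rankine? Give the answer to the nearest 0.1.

Linear interpolation between the fixed points: C = (82 - 7.5) × 100 / (60 - 7.5) = 141.9048°C.
Then 141.9048 × 1.8 + 491.67 = 747.1°R.

747.1°R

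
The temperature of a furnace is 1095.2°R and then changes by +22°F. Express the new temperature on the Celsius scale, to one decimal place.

Initial temperature in Celsius: (1095.2 - 491.67) × 5/9 = 335.2944°C.
The 22°F change is an interval, so only the factor 5/9 applies: +22 × 5/9 = +12.2222°C.
Final Celsius temperature: 335.2944 + 12.2222 = 347.5167°C.

347.5°C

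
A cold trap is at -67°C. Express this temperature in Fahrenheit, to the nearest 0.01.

In Fahrenheit: -67.0000 × 1.8 + 32 = -88.60°F.

-88.60°F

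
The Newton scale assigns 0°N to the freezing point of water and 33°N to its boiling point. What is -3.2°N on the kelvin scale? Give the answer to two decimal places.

263.45 K

Linear interpolation between the fixed points: C = (-3.2 - 0) × 100 / (33 - 0) = -9.6970°C.
Then -9.6970 + 273.15 = 263.45 K.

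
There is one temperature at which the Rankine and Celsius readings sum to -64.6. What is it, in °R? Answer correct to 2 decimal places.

134.07°R

Let R be the Rankine reading. The Celsius reading is C = 5/9·R - 273.15.
Require R + C = -64.6: (14/9)·R - 273.15 = -64.6.
R = (-64.6 + 273.15) / (14/9) = 134.07.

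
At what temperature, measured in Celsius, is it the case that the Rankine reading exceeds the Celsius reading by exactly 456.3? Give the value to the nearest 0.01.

-44.21°C

Let C be the Celsius reading. The Rankine reading is R = 1.8·C + 491.67.
Require R - C = 456.3: (0.8)·C + 491.67 = 456.3.
C = (456.3 - 491.67) / (0.8) = -44.21.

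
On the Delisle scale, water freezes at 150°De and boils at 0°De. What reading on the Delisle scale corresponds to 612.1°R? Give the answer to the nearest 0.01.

49.64°De

First in Celsius: (612.1 - 491.67) × 5/9 = 66.9056°C.
Linearly onto the Delisle scale: 150 + (66.9056 / 100) × (0 - 150) = 49.64°De.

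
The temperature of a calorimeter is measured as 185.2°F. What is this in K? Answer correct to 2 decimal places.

358.26 K

In Celsius: (185.2 - 32) × 5/9 = 85.1111°C.
In kelvin: 85.1111 + 273.15 = 358.26 K.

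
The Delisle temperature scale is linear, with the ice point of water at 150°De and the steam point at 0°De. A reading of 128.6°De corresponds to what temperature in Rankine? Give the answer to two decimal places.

Linear interpolation between the fixed points: C = (128.6 - 150) × 100 / (0 - 150) = 14.2667°C.
Then 14.2667 × 1.8 + 491.67 = 517.35°R.

517.35°R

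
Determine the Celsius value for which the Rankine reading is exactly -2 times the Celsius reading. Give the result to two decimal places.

-129.39°C

Let C be the Celsius reading. The Rankine reading is R = 1.8·C + 491.67.
Require R = -2·C: 1.8·C + 491.67 = -2·C.
(3.8)·C = -491.67  ⇒  C = -129.39.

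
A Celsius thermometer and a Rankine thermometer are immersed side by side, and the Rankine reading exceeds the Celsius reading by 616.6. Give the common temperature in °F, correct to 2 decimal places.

Let x be the Celsius reading; then the Rankine reading is 1.8·x + 491.67.
(1.8·x + 491.67) - x = 616.6  ⇒  (0.8)·x = 124.93  ⇒  x = 156.1625°C.
In Fahrenheit: 156.1625 × 1.8 + 32 = 313.09°F.

313.09°F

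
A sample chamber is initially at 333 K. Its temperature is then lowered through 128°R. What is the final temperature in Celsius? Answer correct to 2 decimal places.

-11.26°C

Initial temperature in Celsius: 333 - 273.15 = 59.8500°C.
The 128°R change is an interval, so only the factor 5/9 applies: -128 × 5/9 = -71.1111°C.
Final Celsius temperature: 59.8500 - 71.1111 = -11.2611°C.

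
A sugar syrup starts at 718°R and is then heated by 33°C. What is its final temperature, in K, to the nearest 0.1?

431.9 K

Initial temperature in Celsius: (718 - 491.67) × 5/9 = 125.7389°C.
Final Celsius temperature: 125.7389 + 33.0000 = 158.7389°C.
In kelvin: 158.7389 + 273.15 = 431.9 K.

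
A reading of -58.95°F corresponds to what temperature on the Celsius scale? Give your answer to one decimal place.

-50.5°C

In Celsius: (-58.95 - 32) × 5/9 = -50.5278°C.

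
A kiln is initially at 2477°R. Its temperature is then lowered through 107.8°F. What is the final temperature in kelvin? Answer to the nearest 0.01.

Initial temperature in Celsius: (2477 - 491.67) × 5/9 = 1102.9611°C.
The 107.8°F change is an interval, so only the factor 5/9 applies: -107.8 × 5/9 = -59.8889°C.
Final Celsius temperature: 1102.9611 - 59.8889 = 1043.0722°C.
In kelvin: 1043.0722 + 273.15 = 1316.22 K.

1316.22 K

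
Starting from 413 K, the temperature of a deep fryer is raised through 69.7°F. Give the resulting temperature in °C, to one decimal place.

178.6°C

Initial temperature in Celsius: 413 - 273.15 = 139.8500°C.
The 69.7°F change is an interval, so only the factor 5/9 applies: +69.7 × 5/9 = +38.7222°C.
Final Celsius temperature: 139.8500 + 38.7222 = 178.5722°C.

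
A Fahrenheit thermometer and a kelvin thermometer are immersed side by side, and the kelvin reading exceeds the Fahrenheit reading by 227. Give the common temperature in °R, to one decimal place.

523.5°R

Let x be the Fahrenheit reading; then the kelvin reading is 5/9·x + 255.372.
(5/9·x + 255.372) - x = 227  ⇒  (-4/9)·x = -28.3722  ⇒  x = 63.8375°F.
In Celsius: (63.8375 - 32) × 5/9 = 17.6875°C.
In Rankine: 17.6875 × 1.8 + 491.67 = 523.5°R.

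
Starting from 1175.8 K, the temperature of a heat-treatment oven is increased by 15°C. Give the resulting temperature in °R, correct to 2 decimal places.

Initial temperature in Celsius: 1175.8 - 273.15 = 902.6500°C.
Final Celsius temperature: 902.6500 + 15.0000 = 917.6500°C.
In Rankine: 917.6500 × 1.8 + 491.67 = 2143.44°R.

2143.44°R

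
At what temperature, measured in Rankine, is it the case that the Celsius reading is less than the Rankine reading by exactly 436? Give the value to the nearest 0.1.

Let R be the Rankine reading. The Celsius reading is C = 5/9·R - 273.15.
Require C - R = -436: (-4/9)·R - 273.15 = -436.
R = (-436 + 273.15) / (-4/9) = 366.4.

366.4°R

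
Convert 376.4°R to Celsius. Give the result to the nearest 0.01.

In Celsius: (376.4 - 491.67) × 5/9 = -64.0389°C.

-64.04°C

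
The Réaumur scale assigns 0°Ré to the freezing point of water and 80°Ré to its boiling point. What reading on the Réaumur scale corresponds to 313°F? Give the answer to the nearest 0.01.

First in Celsius: (313 - 32) × 5/9 = 156.1111°C.
Linearly onto the Réaumur scale: 0 + (156.1111 / 100) × (80 - 0) = 124.89°Ré.

124.89°Ré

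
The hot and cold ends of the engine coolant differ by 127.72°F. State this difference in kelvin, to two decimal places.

An interval of 1°F corresponds to 5/9 K.
127.72 × 5/9 = 70.96.

70.96 K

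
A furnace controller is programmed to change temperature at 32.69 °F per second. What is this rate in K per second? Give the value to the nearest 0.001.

18.161 K/second

The quantity depends on a temperature interval, so only the ratio of degree sizes applies; the offset between the scales is irrelevant.
A change of 1°F is a change of 5/9 K, so 32.69 × 5/9 = 18.161.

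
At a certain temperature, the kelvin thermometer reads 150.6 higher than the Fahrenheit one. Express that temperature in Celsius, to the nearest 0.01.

Let x be the Fahrenheit reading; then the kelvin reading is 5/9·x + 255.372.
(5/9·x + 255.372) - x = 150.6  ⇒  (-4/9)·x = -104.772  ⇒  x = 235.7375°F.
In Celsius: (235.7375 - 32) × 5/9 = 113.19°C.

113.19°C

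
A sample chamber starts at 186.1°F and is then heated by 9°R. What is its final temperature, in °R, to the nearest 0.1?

654.8°R

Initial temperature in Celsius: (186.1 - 32) × 5/9 = 85.6111°C.
The 9°R change is an interval, so only the factor 5/9 applies: +9 × 5/9 = +5.0000°C.
Final Celsius temperature: 85.6111 + 5.0000 = 90.6111°C.
In Rankine: 90.6111 × 1.8 + 491.67 = 654.8°R.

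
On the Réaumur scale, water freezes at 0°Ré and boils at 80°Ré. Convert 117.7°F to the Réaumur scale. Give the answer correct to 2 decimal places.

38.09°Ré

First in Celsius: (117.7 - 32) × 5/9 = 47.6111°C.
Linearly onto the Réaumur scale: 0 + (47.6111 / 100) × (80 - 0) = 38.09°Ré.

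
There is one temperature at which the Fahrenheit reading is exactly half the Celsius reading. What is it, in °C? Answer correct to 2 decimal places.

-24.62°C

Let C be the Celsius reading. The Fahrenheit reading is F = 1.8·C + 32.
Require F = 0.5·C: 1.8·C + 32 = 0.5·C.
(1.3)·C = -32  ⇒  C = -24.62.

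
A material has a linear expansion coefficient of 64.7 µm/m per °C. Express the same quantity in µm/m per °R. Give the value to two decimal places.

35.94 µm/m per °R

Since only a temperature interval is involved, the additive offset between the scales drops out.
A change of 1°R is a change of 5/9°C, so per °R the value is 64.7 × 5/9 = 35.94.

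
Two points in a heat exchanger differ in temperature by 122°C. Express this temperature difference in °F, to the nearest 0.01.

Only the scale ratio 1.8 matters for a change in temperature.
122 × 1.8 = 219.60.

219.60°F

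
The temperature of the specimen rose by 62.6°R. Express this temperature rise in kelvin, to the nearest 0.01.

Only the scale ratio 5/9 matters for a change in temperature.
62.6 × 5/9 = 34.78.

34.78 K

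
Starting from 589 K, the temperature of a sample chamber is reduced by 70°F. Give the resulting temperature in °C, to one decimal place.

Initial temperature in Celsius: 589 - 273.15 = 315.8500°C.
The 70°F change is an interval, so only the factor 5/9 applies: -70 × 5/9 = -38.8889°C.
Final Celsius temperature: 315.8500 - 38.8889 = 276.9611°C.

277.0°C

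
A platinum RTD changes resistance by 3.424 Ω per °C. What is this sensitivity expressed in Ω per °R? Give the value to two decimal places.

1.90 Ω per °R

The quantity depends on a temperature interval, so only the ratio of degree sizes applies; the offset between the scales is irrelevant.
A change of 1°R is a change of 5/9°C, so per °R the value is 3.424 × 5/9 = 1.90.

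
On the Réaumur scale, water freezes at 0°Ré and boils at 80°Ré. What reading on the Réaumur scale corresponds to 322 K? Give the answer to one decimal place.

39.1°Ré

First in Celsius: 322 - 273.15 = 48.8500°C.
Linearly onto the Réaumur scale: 0 + (48.8500 / 100) × (80 - 0) = 39.1°Ré.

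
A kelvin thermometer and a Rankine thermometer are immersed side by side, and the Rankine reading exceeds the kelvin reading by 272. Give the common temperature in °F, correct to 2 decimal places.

152.33°F

Let x be the kelvin reading; then the Rankine reading is 1.8·x.
(1.8·x) - x = 272  ⇒  (0.8)·x = 272  ⇒  x = 340.0000 K.
In Celsius: 340 - 273.15 = 66.8500°C.
In Fahrenheit: 66.8500 × 1.8 + 32 = 152.33°F.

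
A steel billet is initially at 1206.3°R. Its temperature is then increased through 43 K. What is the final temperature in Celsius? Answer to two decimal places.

Initial temperature in Celsius: (1206.3 - 491.67) × 5/9 = 397.0167°C.
The 43 K change is an interval; Kelvin and Celsius degrees are the same size, so ΔC = +43°C.
Final Celsius temperature: 397.0167 + 43.0000 = 440.0167°C.

440.02°C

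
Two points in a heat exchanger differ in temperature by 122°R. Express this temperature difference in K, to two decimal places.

For a temperature interval the offset drops out; only the factor 5/9 applies.
122 × 5/9 = 67.78.

67.78 K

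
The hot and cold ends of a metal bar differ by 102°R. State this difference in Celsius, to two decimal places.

56.67°C

For a temperature interval the offset drops out; only the factor 5/9 applies.
102 × 5/9 = 56.67.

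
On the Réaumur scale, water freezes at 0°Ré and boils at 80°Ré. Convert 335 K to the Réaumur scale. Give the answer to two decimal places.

First in Celsius: 335 - 273.15 = 61.8500°C.
Linearly onto the Réaumur scale: 0 + (61.8500 / 100) × (80 - 0) = 49.48°Ré.

49.48°Ré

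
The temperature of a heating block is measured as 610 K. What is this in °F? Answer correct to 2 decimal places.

638.33°F

In Celsius: 610 - 273.15 = 336.8500°C.
In Fahrenheit: 336.8500 × 1.8 + 32 = 638.33°F.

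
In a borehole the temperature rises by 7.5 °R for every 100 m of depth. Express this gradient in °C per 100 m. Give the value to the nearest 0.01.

4.17 °C/100 m

The quantity depends on a temperature interval, so only the ratio of degree sizes applies; the offset between the scales is irrelevant.
A change of 1°R is a change of 5/9°C, so 7.5 × 5/9 = 4.17.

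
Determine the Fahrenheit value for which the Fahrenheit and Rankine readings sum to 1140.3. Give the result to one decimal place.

340.3°F

Let F be the Fahrenheit reading. The Rankine reading is R = 1·F + 459.67.
Require F + R = 1140.3: (2)·F + 459.67 = 1140.3.
F = (1140.3 - 459.67) / (2) = 340.3.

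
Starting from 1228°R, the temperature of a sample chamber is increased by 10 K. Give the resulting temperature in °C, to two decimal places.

419.07°C

Initial temperature in Celsius: (1228 - 491.67) × 5/9 = 409.0722°C.
The 10 K change is an interval; Kelvin and Celsius degrees are the same size, so ΔC = +10°C.
Final Celsius temperature: 409.0722 + 10.0000 = 419.0722°C.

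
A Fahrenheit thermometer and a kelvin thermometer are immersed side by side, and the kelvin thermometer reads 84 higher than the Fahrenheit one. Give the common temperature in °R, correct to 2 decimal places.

Let x be the Fahrenheit reading; then the kelvin reading is 5/9·x + 255.372.
(5/9·x + 255.372) - x = 84  ⇒  (-4/9)·x = -171.372  ⇒  x = 385.5875°F.
In Celsius: (385.5875 - 32) × 5/9 = 196.4375°C.
In Rankine: 196.4375 × 1.8 + 491.67 = 845.26°R.

845.26°R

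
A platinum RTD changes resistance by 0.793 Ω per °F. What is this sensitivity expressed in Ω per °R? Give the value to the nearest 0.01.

The quantity depends on a temperature interval, so only the ratio of degree sizes applies; the offset between the scales is irrelevant.
A change of 1°R is a change of 1°F, so per °R the value is 0.793 × 1 = 0.79.

0.79 Ω per °R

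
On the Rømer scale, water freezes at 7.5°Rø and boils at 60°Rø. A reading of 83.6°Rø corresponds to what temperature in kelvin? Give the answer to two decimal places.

Linear interpolation between the fixed points: C = (83.6 - 7.5) × 100 / (60 - 7.5) = 144.9524°C.
Then 144.9524 + 273.15 = 418.10 K.

418.10 K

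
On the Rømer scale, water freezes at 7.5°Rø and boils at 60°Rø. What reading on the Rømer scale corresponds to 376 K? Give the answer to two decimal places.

First in Celsius: 376 - 273.15 = 102.8500°C.
Linearly onto the Rømer scale: 7.5 + (102.8500 / 100) × (60 - 7.5) = 61.50°Rø.

61.50°Rø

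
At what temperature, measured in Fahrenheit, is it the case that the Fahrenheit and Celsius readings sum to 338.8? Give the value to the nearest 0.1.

Let F be the Fahrenheit reading. The Celsius reading is C = 5/9·F - 17.7778.
Require F + C = 338.8: (14/9)·F - 17.7778 = 338.8.
F = (338.8 + 17.7778) / (14/9) = 229.2.

229.2°F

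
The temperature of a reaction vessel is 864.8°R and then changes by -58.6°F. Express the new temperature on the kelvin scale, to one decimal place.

447.9 K

Initial temperature in Celsius: (864.8 - 491.67) × 5/9 = 207.2944°C.
The 58.6°F change is an interval, so only the factor 5/9 applies: -58.6 × 5/9 = -32.5556°C.
Final Celsius temperature: 207.2944 - 32.5556 = 174.7389°C.
In kelvin: 174.7389 + 273.15 = 447.9 K.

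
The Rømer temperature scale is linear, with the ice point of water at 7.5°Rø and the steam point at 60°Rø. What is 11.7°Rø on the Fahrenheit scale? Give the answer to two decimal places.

46.40°F

Linear interpolation between the fixed points: C = (11.7 - 7.5) × 100 / (60 - 7.5) = 8.0000°C.
Then 8.0000 × 1.8 + 32 = 46.40°F.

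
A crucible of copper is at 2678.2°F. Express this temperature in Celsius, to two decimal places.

In Celsius: (2678.2 - 32) × 5/9 = 1470.1111°C.

1470.11°C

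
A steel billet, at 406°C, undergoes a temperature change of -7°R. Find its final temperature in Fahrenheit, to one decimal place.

755.8°F

The 7°R change is an interval, so only the factor 5/9 applies: -7 × 5/9 = -3.8889°C.
Final Celsius temperature: 406.0000 - 3.8889 = 402.1111°C.
In Fahrenheit: 402.1111 × 1.8 + 32 = 755.8°F.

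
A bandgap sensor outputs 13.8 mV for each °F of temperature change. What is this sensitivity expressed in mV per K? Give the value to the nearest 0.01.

The quantity depends on a temperature interval, so only the ratio of degree sizes applies; the offset between the scales is irrelevant.
A change of 1 K is a change of 1.8°F, so per K the value is 13.8 × 1.8 = 24.84.

24.84 mV per K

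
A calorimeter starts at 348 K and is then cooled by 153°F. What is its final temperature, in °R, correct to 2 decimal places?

473.40°R

Initial temperature in Celsius: 348 - 273.15 = 74.8500°C.
The 153°F change is an interval, so only the factor 5/9 applies: -153 × 5/9 = -85.0000°C.
Final Celsius temperature: 74.8500 - 85.0000 = -10.1500°C.
In Rankine: -10.1500 × 1.8 + 491.67 = 473.40°R.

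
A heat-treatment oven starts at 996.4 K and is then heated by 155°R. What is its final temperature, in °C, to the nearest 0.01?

809.36°C

Initial temperature in Celsius: 996.4 - 273.15 = 723.2500°C.
The 155°R change is an interval, so only the factor 5/9 applies: +155 × 5/9 = +86.1111°C.
Final Celsius temperature: 723.2500 + 86.1111 = 809.3611°C.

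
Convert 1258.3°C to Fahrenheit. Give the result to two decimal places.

2296.94°F

In Fahrenheit: 1258.3000 × 1.8 + 32 = 2296.94°F.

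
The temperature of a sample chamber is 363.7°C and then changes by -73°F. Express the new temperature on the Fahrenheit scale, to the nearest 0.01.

613.66°F

The 73°F change is an interval, so only the factor 5/9 applies: -73 × 5/9 = -40.5556°C.
Final Celsius temperature: 363.7000 - 40.5556 = 323.1444°C.
In Fahrenheit: 323.1444 × 1.8 + 32 = 613.66°F.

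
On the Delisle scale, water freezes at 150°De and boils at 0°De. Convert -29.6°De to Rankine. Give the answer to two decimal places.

707.19°R

Linear interpolation between the fixed points: C = (-29.6 - 150) × 100 / (0 - 150) = 119.7333°C.
Then 119.7333 × 1.8 + 491.67 = 707.19°R.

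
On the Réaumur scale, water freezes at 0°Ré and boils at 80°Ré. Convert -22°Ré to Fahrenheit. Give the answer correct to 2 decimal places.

-17.50°F

Linear interpolation between the fixed points: C = (-22 - 0) × 100 / (80 - 0) = -27.5000°C.
Then -27.5000 × 1.8 + 32 = -17.50°F.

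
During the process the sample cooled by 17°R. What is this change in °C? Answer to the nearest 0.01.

For a temperature interval the offset drops out; only the factor 5/9 applies.
17 × 5/9 = 9.44.

9.44°C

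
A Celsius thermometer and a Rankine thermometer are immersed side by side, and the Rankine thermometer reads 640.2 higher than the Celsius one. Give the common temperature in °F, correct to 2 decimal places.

366.19°F

Let x be the Celsius reading; then the Rankine reading is 1.8·x + 491.67.
(1.8·x + 491.67) - x = 640.2  ⇒  (0.8)·x = 148.53  ⇒  x = 185.6625°C.
In Fahrenheit: 185.6625 × 1.8 + 32 = 366.19°F.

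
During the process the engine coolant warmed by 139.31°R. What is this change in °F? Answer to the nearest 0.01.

139.31°F

Rankine and Fahrenheit degrees are the same size, so the interval is unchanged: 139.31.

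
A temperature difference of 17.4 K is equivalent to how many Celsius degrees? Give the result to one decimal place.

Kelvin and Celsius degrees are the same size, so the interval is unchanged: 17.4.

17.4°C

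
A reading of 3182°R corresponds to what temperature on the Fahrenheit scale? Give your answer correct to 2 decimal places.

2722.33°F

In Celsius: (3182 - 491.67) × 5/9 = 1494.6278°C.
In Fahrenheit: 1494.6278 × 1.8 + 32 = 2722.33°F.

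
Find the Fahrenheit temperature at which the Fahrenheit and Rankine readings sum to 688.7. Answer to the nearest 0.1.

Let F be the Fahrenheit reading. The Rankine reading is R = 1·F + 459.67.
Require F + R = 688.7: (2)·F + 459.67 = 688.7.
F = (688.7 - 459.67) / (2) = 114.5.

114.5°F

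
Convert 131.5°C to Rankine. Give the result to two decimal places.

In Rankine: 131.5000 × 1.8 + 491.67 = 728.37°R.

728.37°R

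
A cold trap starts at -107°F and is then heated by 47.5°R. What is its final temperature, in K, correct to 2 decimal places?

Initial temperature in Celsius: (-107 - 32) × 5/9 = -77.2222°C.
The 47.5°R change is an interval, so only the factor 5/9 applies: +47.5 × 5/9 = +26.3889°C.
Final Celsius temperature: -77.2222 + 26.3889 = -50.8333°C.
In kelvin: -50.8333 + 273.15 = 222.32 K.

222.32 K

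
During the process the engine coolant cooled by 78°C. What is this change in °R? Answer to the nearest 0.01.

140.40°R

For a temperature interval the offset drops out; only the factor 1.8 applies.
78 × 1.8 = 140.40.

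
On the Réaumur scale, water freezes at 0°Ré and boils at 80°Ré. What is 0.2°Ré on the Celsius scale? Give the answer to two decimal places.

0.25°C

Linear interpolation between the fixed points: C = (0.2 - 0) × 100 / (80 - 0) = 0.2500°C.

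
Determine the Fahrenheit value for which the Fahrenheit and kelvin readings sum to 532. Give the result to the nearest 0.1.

Let F be the Fahrenheit reading. The kelvin reading is K = 5/9·F + 255.372.
Require F + K = 532: (14/9)·F + 255.372 = 532.
F = (532 - 255.372) / (14/9) = 177.8.

177.8°F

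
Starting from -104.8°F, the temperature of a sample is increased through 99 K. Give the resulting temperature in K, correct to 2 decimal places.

Initial temperature in Celsius: (-104.8 - 32) × 5/9 = -76.0000°C.
The 99 K change is an interval; Kelvin and Celsius degrees are the same size, so ΔC = +99°C.
Final Celsius temperature: -76.0000 + 99.0000 = 23.0000°C.
In kelvin: 23.0000 + 273.15 = 296.15 K.

296.15 K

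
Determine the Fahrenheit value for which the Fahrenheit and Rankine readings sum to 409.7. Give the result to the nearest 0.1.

Let F be the Fahrenheit reading. The Rankine reading is R = 1·F + 459.67.
Require F + R = 409.7: (2)·F + 459.67 = 409.7.
F = (409.7 - 459.67) / (2) = -25.0.

-25.0°F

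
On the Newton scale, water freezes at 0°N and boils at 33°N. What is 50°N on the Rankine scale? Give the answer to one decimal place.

764.4°R

Linear interpolation between the fixed points: C = (50 - 0) × 100 / (33 - 0) = 151.5152°C.
Then 151.5152 × 1.8 + 491.67 = 764.4°R.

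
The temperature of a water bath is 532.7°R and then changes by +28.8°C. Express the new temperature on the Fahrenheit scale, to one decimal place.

Initial temperature in Celsius: (532.7 - 491.67) × 5/9 = 22.7944°C.
Final Celsius temperature: 22.7944 + 28.8000 = 51.5944°C.
In Fahrenheit: 51.5944 × 1.8 + 32 = 124.9°F.

124.9°F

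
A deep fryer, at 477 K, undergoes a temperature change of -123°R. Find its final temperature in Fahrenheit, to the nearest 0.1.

275.9°F

Initial temperature in Celsius: 477 - 273.15 = 203.8500°C.
The 123°R change is an interval, so only the factor 5/9 applies: -123 × 5/9 = -68.3333°C.
Final Celsius temperature: 203.8500 - 68.3333 = 135.5167°C.
In Fahrenheit: 135.5167 × 1.8 + 32 = 275.9°F.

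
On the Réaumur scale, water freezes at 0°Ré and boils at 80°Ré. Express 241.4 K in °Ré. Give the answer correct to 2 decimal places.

-25.40°Ré

First in Celsius: 241.4 - 273.15 = -31.7500°C.
Linearly onto the Réaumur scale: 0 + (-31.7500 / 100) × (80 - 0) = -25.40°Ré.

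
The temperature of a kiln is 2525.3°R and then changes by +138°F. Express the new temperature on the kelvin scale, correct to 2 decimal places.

1479.61 K

Initial temperature in Celsius: (2525.3 - 491.67) × 5/9 = 1129.7944°C.
The 138°F change is an interval, so only the factor 5/9 applies: +138 × 5/9 = +76.6667°C.
Final Celsius temperature: 1129.7944 + 76.6667 = 1206.4611°C.
In kelvin: 1206.4611 + 273.15 = 1479.61 K.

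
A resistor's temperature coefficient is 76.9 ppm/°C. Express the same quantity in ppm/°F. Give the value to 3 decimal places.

42.722 ppm/°F

The quantity depends on a temperature interval, so only the ratio of degree sizes applies; the offset between the scales is irrelevant.
A change of 1°F is a change of 5/9°C, so per °F the value is 76.9 × 5/9 = 42.722.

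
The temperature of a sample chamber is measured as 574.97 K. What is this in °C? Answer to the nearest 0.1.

301.8°C

In Celsius: 574.97 - 273.15 = 301.8200°C.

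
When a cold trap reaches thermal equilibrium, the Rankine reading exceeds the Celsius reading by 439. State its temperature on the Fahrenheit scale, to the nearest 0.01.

-86.51°F

Let x be the Rankine reading; then the Celsius reading is 5/9·x - 273.15.
(5/9·x - 273.15) - x = -439  ⇒  (-4/9)·x = -165.85  ⇒  x = 373.1625°R.
In Celsius: (373.1625 - 491.67) × 5/9 = -65.8375°C.
In Fahrenheit: -65.8375 × 1.8 + 32 = -86.51°F.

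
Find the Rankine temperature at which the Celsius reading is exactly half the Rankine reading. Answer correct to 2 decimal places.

Let R be the Rankine reading. The Celsius reading is C = 5/9·R - 273.15.
Require C = 0.5·R: 5/9·R - 273.15 = 0.5·R.
(1/18)·R = 273.15  ⇒  R = 4916.70.

4916.70°R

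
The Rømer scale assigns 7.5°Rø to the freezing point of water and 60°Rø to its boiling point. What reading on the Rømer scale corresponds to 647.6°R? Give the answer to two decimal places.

First in Celsius: (647.6 - 491.67) × 5/9 = 86.6278°C.
Linearly onto the Rømer scale: 7.5 + (86.6278 / 100) × (60 - 7.5) = 52.98°Rø.

52.98°Rø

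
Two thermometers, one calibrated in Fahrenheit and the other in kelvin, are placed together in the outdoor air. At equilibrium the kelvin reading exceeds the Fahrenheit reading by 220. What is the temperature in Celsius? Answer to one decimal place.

Let x be the Fahrenheit reading; then the kelvin reading is 5/9·x + 255.372.
(5/9·x + 255.372) - x = 220  ⇒  (-4/9)·x = -35.3722  ⇒  x = 79.5875°F.
In Celsius: (79.5875 - 32) × 5/9 = 26.4°C.

26.4°C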